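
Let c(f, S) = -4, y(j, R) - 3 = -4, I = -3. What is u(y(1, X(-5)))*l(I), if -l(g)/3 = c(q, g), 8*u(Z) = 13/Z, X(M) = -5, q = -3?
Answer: -39/2 ≈ -19.500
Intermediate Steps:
y(j, R) = -1 (y(j, R) = 3 - 4 = -1)
u(Z) = 13/(8*Z) (u(Z) = (13/Z)/8 = 13/(8*Z))
l(g) = 12 (l(g) = -3*(-4) = 12)
u(y(1, X(-5)))*l(I) = ((13/8)/(-1))*12 = ((13/8)*(-1))*12 = -13/8*12 = -39/2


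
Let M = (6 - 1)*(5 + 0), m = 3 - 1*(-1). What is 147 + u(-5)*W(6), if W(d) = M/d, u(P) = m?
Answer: 491/3 ≈ 163.67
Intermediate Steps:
m = 4 (m = 3 + 1 = 4)
u(P) = 4
M = 25 (M = 5*5 = 25)
W(d) = 25/d
147 + u(-5)*W(6) = 147 + 4*(25/6) = 147 + 50/3 = 491/3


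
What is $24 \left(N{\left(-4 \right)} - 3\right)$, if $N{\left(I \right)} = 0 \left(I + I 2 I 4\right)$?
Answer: $-72$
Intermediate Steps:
$N{\left(I \right)} = 0$ ($N{\left(I \right)} = 0 \left(I + 2 I 4 I\right) = 0 \left(I + 8 I^{2}\right) = 0$)
$24 \left(N{\left(-4 \right)} - 3\right) = 24 \left(0 - 3\right) = 24 \left(-3\right) = -72$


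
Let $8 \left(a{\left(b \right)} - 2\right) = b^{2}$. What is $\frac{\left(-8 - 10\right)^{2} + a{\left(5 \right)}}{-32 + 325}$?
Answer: $\frac{2633}{2344} \approx 1.1233$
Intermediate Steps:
$a{\left(b \right)} = 2 + \frac{b^{2}}{8}$
$\frac{\left(-8 - 10\right)^{2} + a{\left(5 \right)}}{-32 + 325} = \frac{\left(-8 - 10\right)^{2} + \left(2 + \frac{5^{2}}{8}\right)}{-32 + 325} = \frac{\left(-18\right)^{2} + \left(2 + \frac{1}{8} \cdot 25\right)}{293} = \left(324 + \left(2 + \frac{25}{8}\right)\right) \frac{1}{293} = \left(324 + \frac{41}{8}\right) \frac{1}{293} = \frac{2633}{8} \cdot \frac{1}{293} = \frac{2633}{2344}$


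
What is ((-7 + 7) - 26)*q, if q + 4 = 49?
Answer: -1170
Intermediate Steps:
q = 45 (q = -4 + 49 = 45)
((-7 + 7) - 26)*q = ((-7 + 7) - 26)*45 = (0 - 26)*45 = -26*45 = -1170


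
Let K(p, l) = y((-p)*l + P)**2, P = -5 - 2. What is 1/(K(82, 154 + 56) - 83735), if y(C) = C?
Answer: 1/296685794 ≈ 3.3706e-9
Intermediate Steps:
P = -7
K(p, l) = (-7 - l*p)**2 (K(p, l) = ((-p)*l - 7)**2 = (-l*p - 7)**2 = (-7 - l*p)**2)
1/(K(82, 154 + 56) - 83735) = 1/((7 + (154 + 56)*82)**2 - 83735) = 1/((7 + 210*82)**2 - 83735) = 1/((7 + 17220)**2 - 83735) = 1/(17227**2 - 83735) = 1/(296769529 - 83735) = 1/296685794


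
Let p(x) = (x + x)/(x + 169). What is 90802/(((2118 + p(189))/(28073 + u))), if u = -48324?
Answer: -329150803058/379311 ≈ -8.6776e+5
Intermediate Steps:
p(x) = 2*x/(169 + x) (p(x) = (2*x)/(169 + x) = 2*x/(169 + x))
90802/(((2118 + p(189))/(28073 + u))) = 90802/(((2118 + 2*189/(169 + 189))/(28073 - 48324))) = 90802/(((2118 + 2*189/358)/(-20251))) = 90802/(((2118 + 2*189*(1/358))*(-1/20251))) = 90802/(((2118 + 189/179)*(-1/20251))) = 90802/(((379311/179)*(-1/20251))) = 90802/(-379311/3624929) = 90802*(-3624929/379311) = -329150803058/379311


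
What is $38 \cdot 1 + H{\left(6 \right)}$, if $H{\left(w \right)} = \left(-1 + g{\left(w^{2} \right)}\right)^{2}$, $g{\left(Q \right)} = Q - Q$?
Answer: $39$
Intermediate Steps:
$g{\left(Q \right)} = 0$
$H{\left(w \right)} = 1$ ($H{\left(w \right)} = \left(-1 + 0\right)^{2} = \left(-1\right)^{2} = 1$)
$38 \cdot 1 + H{\left(6 \right)} = 38 \cdot 1 + 1 = 38 + 1 = 39$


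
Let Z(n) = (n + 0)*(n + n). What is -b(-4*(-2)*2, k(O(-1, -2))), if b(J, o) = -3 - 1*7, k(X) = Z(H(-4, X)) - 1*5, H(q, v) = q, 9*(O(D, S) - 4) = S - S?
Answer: 10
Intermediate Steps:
O(D, S) = 4 (O(D, S) = 4 + (S - S)/9 = 4 + (1/9)*0 = 4 + 0 = 4)
Z(n) = 2*n**2 (Z(n) = n*(2*n) = 2*n**2)
k(X) = 27 (k(X) = 2*(-4)**2 - 1*5 = 2*16 - 5 = 32 - 5 = 27)
b(J, o) = -10 (b(J, o) = -3 - 7 = -10)
-b(-4*(-2)*2, k(O(-1, -2))) = -1*(-10) = 10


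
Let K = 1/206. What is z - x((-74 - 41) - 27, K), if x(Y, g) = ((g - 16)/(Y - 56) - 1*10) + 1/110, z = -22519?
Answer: -4590503789/203940 ≈ -22509.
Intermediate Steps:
K = 1/206 ≈ 0.0048544
x(Y, g) = -1099/110 + (-16 + g)/(-56 + Y) (x(Y, g) = ((-16 + g)/(-56 + Y) - 10) + 1/110 = (-10 + (-16 + g)/(-56 + Y)) + 1/110 = -1099/110 + (-16 + g)/(-56 + Y))
z - x((-74 - 41) - 27, K) = -22519 - (59784 - 1099*((-74 - 41) - 27) + 110*(1/206))/(110*(-56 + ((-74 - 41) - 27))) = -22519 - (59784 - 1099*(-115 - 27) + 55/103)/(110*(-56 + (-115 - 27))) = -22519 - (59784 - 1099*(-142) + 55/103)/(110*(-56 - 142)) = -22519 - (59784 + 156058 + 55/103)/(110*(-198)) = -22519 - (-1)*22231781/(110*198*103) = -22519 - 1*(-2021071/203940) = -22519 + 2021071/203940 = -4590503789/203940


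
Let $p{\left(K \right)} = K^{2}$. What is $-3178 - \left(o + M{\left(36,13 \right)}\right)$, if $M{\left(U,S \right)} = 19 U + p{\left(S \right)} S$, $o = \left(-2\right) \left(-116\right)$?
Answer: $-6291$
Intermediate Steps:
$o = 232$
$M{\left(U,S \right)} = S^{3} + 19 U$ ($M{\left(U,S \right)} = 19 U + S^{2} S = 19 U + S^{3} = S^{3} + 19 U$)
$-3178 - \left(o + M{\left(36,13 \right)}\right) = -3178 - \left(232 + \left(13^{3} + 19 \cdot 36\right)\right) = -3178 - \left(232 + \left(2197 + 684\right)\right) = -3178 - \left(232 + 2881\right) = -3178 - 3113 = -6291$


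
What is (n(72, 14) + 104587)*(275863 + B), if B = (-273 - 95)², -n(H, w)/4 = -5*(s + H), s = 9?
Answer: 43681558409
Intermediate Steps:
n(H, w) = 180 + 20*H (n(H, w) = -(-20)*(9 + H) = -4*(-45 - 5*H) = 180 + 20*H)
B = 135424 (B = (-368)² = 135424)
(n(72, 14) + 104587)*(275863 + B) = ((180 + 20*72) + 104587)*(275863 + 135424) = ((180 + 1440) + 104587)*411287 = (1620 + 104587)*411287 = 106207*411287 = 43681558409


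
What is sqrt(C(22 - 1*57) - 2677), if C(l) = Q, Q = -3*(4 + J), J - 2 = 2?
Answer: I*sqrt(2701) ≈ 51.971*I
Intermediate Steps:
J = 4 (J = 2 + 2 = 4)
Q = -24 (Q = -3*(4 + 4) = -3*8 = -24)
C(l) = -24
sqrt(C(22 - 1*57) - 2677) = sqrt(-24 - 2677) = sqrt(-2701) = I*sqrt(2701)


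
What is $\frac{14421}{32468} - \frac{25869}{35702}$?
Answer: $- \frac{162528075}{579586268} \approx -0.28042$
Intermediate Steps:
$\frac{14421}{32468} - \frac{25869}{35702} = - \frac{162528075}{579586268}$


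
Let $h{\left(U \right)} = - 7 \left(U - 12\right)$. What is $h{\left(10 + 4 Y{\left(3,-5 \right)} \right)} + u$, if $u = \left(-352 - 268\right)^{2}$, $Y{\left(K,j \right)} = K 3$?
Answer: $384162$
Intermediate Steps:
$Y{\left(K,j \right)} = 3 K$
$h{\left(U \right)} = 84 - 7 U$ ($h{\left(U \right)} = - 7 \left(-12 + U\right) = 84 - 7 U$)
$u = 384400$ ($u = \left(-620\right)^{2} = 384400$)
$h{\left(10 + 4 Y{\left(3,-5 \right)} \right)} + u = \left(84 - 7 \left(10 + 4 \cdot 3 \cdot 3\right)\right) + 384400 = \left(84 - 7 \left(10 + 4 \cdot 9\right)\right) + 384400 = \left(84 - 7 \left(10 + 36\right)\right) + 384400 = \left(84 - 322\right) + 384400 = -238 + 384400 = 384162$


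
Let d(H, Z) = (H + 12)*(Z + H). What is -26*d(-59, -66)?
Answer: -152750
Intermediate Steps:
d(H, Z) = (12 + H)*(H + Z)
-26*d(-59, -66) = -26*((-59)² + 12*(-59) + 12*(-66) - 59*(-66)) = -26*(3481 - 708 - 792 + 3894) = -26*5875 = -152750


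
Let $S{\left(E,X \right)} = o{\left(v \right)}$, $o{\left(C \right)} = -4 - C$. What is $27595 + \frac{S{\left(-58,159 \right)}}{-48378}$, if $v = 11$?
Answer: $\frac{444996975}{16126} \approx 27595.0$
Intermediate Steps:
$S{\left(E,X \right)} = -15$ ($S{\left(E,X \right)} = -4 - 11 = -15$)
$27595 + \frac{S{\left(-58,159 \right)}}{-48378} = 27595 - \frac{15}{-48378} = 27595 - - \frac{5}{16126} = 27595 + \frac{5}{16126} = \frac{444996975}{16126}$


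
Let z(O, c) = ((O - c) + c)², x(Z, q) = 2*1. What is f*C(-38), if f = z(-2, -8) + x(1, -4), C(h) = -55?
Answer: -330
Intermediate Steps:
x(Z, q) = 2
z(O, c) = O²
f = 6 (f = (-2)² + 2 = 4 + 2 = 6)
f*C(-38) = 6*(-55) = -330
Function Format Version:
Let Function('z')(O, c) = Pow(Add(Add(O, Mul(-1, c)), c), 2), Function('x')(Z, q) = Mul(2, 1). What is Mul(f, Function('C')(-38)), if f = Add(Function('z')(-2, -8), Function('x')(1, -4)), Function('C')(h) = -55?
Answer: -330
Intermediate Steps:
Function('x')(Z, q) = 2
Function('z')(O, c) = Pow(O, 2)
f = 6 (f = Add(Pow(-2, 2), 2) = Add(4, 2) = 6)
Mul(f, Function('C')(-38)) = Mul(6, -55) = -330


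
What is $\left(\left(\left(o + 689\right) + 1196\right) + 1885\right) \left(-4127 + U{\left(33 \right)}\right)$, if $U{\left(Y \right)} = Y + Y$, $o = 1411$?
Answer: $-21040041$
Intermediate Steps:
$U{\left(Y \right)} = 2 Y$
$\left(\left(\left(o + 689\right) + 1196\right) + 1885\right) \left(-4127 + U{\left(33 \right)}\right) = \left(\left(\left(1411 + 689\right) + 1196\right) + 1885\right) \left(-4127 + 2 \cdot 33\right) = \left(\left(2100 + 1196\right) + 1885\right) \left(-4127 + 66\right) = \left(3296 + 1885\right) \left(-4061\right) = 5181 \left(-4061\right) = -21040041$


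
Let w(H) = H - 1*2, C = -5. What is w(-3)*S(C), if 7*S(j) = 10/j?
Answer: 10/7 ≈ 1.4286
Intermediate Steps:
w(H) = -2 + H (w(H) = H - 2 = -2 + H)
S(j) = 10/(7*j) (S(j) = (10/j)/7 = 10/(7*j))
w(-3)*S(C) = (-2 - 3)*((10/7)/(-5)) = -50*(-1)/(7*5) = -5*(-2/7) = 10/7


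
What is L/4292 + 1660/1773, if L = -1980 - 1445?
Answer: 1052195/7609716 ≈ 0.13827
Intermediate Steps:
L = -3425
L/4292 + 1660/1773 = -3425/4292 + 1660/1773 = 1052195/7609716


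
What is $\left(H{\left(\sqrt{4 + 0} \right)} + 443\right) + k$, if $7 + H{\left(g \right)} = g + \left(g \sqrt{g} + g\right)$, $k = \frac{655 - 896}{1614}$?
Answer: $\frac{709919}{1614} + 2 \sqrt{2} \approx 442.68$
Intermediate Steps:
$k = - \frac{241}{1614}$ ($k = \left(655 - 896\right) \frac{1}{1614} = \left(-241\right) \frac{1}{1614} = - \frac{241}{1614} \approx -0.14932$)
$H{\left(g \right)} = -7 + g^{\frac{3}{2}} + 2 g$ ($H{\left(g \right)} = -7 + \left(g + \left(g \sqrt{g} + g\right)\right) = -7 + \left(g + \left(g^{\frac{3}{2}} + g\right)\right) = -7 + \left(g + \left(g + g^{\frac{3}{2}}\right)\right) = -7 + \left(g^{\frac{3}{2}} + 2 g\right) = -7 + g^{\frac{3}{2}} + 2 g$)
$\left(H{\left(\sqrt{4 + 0} \right)} + 443\right) + k = \left(\left(-7 + \left(\sqrt{4 + 0}\right)^{\frac{3}{2}} + 2 \sqrt{4 + 0}\right) + 443\right) - \frac{241}{1614} = \left(\left(-7 + \left(\sqrt{4}\right)^{\frac{3}{2}} + 2 \sqrt{4}\right) + 443\right) - \frac{241}{1614} = \left(\left(-7 + 2^{\frac{3}{2}} + 2 \cdot 2\right) + 443\right) - \frac{241}{1614} = \left(\left(-7 + 2 \sqrt{2} + 4\right) + 443\right) - \frac{241}{1614} = \left(\left(-3 + 2 \sqrt{2}\right) + 443\right) - \frac{241}{1614} = \left(440 + 2 \sqrt{2}\right) - \frac{241}{1614} = \frac{709919}{1614} + 2 \sqrt{2}$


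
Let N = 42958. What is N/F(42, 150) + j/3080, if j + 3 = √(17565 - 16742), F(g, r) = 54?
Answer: 66155239/83160 + √823/3080 ≈ 795.53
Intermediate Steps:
j = -3 + √823 (j = -3 + √(17565 - 16742) = -3 + √823 ≈ 25.688)
N/F(42, 150) + j/3080 = 42958/54 + (-3 + √823)/3080 = 42958*(1/54) + (-3 + √823)*(1/3080) = 21479/27 + (-3/3080 + √823/3080) = 66155239/83160 + √823/3080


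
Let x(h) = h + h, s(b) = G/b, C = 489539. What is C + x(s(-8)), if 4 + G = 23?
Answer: 1958137/4 ≈ 4.8953e+5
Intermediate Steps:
G = 19 (G = -4 + 23 = 19)
s(b) = 19/b
x(h) = 2*h
C + x(s(-8)) = 489539 + 2*(19/(-8)) = 489539 + 2*(19*(-1/8)) = 489539 + 2*(-19/8) = 489539 - 19/4 = 1958137/4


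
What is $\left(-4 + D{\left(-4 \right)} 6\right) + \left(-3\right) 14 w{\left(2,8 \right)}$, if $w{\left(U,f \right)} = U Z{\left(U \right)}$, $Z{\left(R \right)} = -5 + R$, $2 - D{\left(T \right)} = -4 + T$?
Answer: $308$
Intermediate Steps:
$D{\left(T \right)} = 6 - T$ ($D{\left(T \right)} = 2 - \left(-4 + T\right) = 6 - T$)
$w{\left(U,f \right)} = U \left(-5 + U\right)$
$\left(-4 + D{\left(-4 \right)} 6\right) + \left(-3\right) 14 w{\left(2,8 \right)} = \left(-4 + \left(6 - -4\right) 6\right) + \left(-3\right) 14 \cdot 2 \left(-5 + 2\right) = \left(-4 + \left(6 + 4\right) 6\right) - 42 \cdot 2 \left(-3\right) = \left(-4 + 10 \cdot 6\right) - -252 = \left(-4 + 60\right) + 252 = 56 + 252 = 308$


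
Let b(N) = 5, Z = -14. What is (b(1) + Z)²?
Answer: 81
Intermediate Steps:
(b(1) + Z)² = (5 - 14)² = (-9)² = 81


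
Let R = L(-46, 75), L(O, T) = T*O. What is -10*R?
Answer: 34500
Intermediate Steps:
L(O, T) = O*T
R = -3450 (R = -46*75 = -3450)
-10*R = -10*(-3450) = 34500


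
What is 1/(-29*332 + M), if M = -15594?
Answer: -1/25222 ≈ -3.9648e-5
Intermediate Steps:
1/(-29*332 + M) = 1/(-29*332 - 15594) = 1/(-9628 - 15594) = 1/(-25222) = -1/25222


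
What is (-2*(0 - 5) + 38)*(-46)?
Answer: -2208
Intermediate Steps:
(-2*(0 - 5) + 38)*(-46) = (-2*(-5) + 38)*(-46) = (10 + 38)*(-46) = 48*(-46) = -2208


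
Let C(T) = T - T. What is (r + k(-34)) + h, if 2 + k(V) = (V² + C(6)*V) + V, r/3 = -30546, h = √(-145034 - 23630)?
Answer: -90518 + 2*I*√42166 ≈ -90518.0 + 410.69*I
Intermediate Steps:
C(T) = 0
h = 2*I*√42166 (h = √(-168664) = 2*I*√42166 ≈ 410.69*I)
r = -91638 (r = 3*(-30546) = -91638)
k(V) = -2 + V + V² (k(V) = -2 + ((V² + 0*V) + V) = -2 + ((V² + 0) + V) = -2 + (V² + V) = -2 + (V + V²) = -2 + V + V²)
(r + k(-34)) + h = (-91638 + (-2 - 34 + (-34)²)) + 2*I*√42166 = (-91638 + (-2 - 34 + 1156)) + 2*I*√42166 = (-91638 + 1120) + 2*I*√42166 = -90518 + 2*I*√42166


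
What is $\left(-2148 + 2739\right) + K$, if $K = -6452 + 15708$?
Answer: $9847$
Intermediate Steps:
$K = 9256$
$\left(-2148 + 2739\right) + K = \left(-2148 + 2739\right) + 9256 = 591 + 9256 = 9847$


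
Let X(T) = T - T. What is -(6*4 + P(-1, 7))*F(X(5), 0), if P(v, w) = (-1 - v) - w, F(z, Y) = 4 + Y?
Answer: -68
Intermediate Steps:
X(T) = 0
P(v, w) = -1 - v - w
-(6*4 + P(-1, 7))*F(X(5), 0) = -(6*4 + (-1 - 1*(-1) - 1*7))*(4 + 0) = -(24 + (-1 + 1 - 7))*4 = -(24 - 7)*4 = -17*4 = -1*68 = -68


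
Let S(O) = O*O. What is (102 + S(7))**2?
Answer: 22801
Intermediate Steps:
S(O) = O**2
(102 + S(7))**2 = (102 + 7**2)**2 = (102 + 49)**2 = 151**2 = 22801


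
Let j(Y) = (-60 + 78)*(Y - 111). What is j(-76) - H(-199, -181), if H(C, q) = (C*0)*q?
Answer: -3366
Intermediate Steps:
H(C, q) = 0 (H(C, q) = 0*q = 0)
j(Y) = -1998 + 18*Y (j(Y) = 18*(-111 + Y) = -1998 + 18*Y)
j(-76) - H(-199, -181) = (-1998 + 18*(-76)) - 1*0 = (-1998 - 1368) + 0 = -3366 + 0 = -3366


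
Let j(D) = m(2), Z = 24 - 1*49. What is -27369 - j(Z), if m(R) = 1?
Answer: -27370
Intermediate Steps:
Z = -25 (Z = 24 - 49 = -25)
j(D) = 1
-27369 - j(Z) = -27369 - 1*1 = -27369 - 1 = -27370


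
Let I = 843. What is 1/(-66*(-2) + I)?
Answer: 1/975 ≈ 0.0010256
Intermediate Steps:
1/(-66*(-2) + I) = 1/(-66*(-2) + 843) = 1/(132 + 843) = 1/975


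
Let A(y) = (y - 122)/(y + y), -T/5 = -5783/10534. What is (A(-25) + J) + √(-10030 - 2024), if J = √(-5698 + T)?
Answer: 147/50 + 7*I*√246 + 13*I*√3739496262/10534 ≈ 2.94 + 185.26*I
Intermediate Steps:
T = 28915/10534 (T = -(-28915)/10534 = -5*(-5783/10534) = 28915/10534 ≈ 2.7449)
A(y) = (-122 + y)/(2*y) (A(y) = (-122 + y)/((2*y)) = (-122 + y)*(1/(2*y)) = (-122 + y)/(2*y))
J = 13*I*√3739496262/10534 (J = √(-5698 + 28915/10534) = √(-59993817/10534) = 13*I*√3739496262/10534 ≈ 75.467*I)
(A(-25) + J) + √(-10030 - 2024) = ((½)*(-122 - 25)/(-25) + 13*I*√3739496262/10534) + √(-10030 - 2024) = ((½)*(-1/25)*(-147) + 13*I*√3739496262/10534) + √(-12054) = (147/50 + 13*I*√3739496262/10534) + 7*I*√246 = 147/50 + 7*I*√246 + 13*I*√3739496262/10534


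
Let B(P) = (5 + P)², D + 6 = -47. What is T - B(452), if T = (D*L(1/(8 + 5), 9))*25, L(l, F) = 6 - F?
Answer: -204874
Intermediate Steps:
D = -53 (D = -6 - 47 = -53)
T = 3975 (T = -53*(6 - 1*9)*25 = -53*(6 - 9)*25 = -53*(-3)*25 = 159*25 = 3975)
T - B(452) = 3975 - (5 + 452)² = 3975 - 1*457² = 3975 - 1*208849 = 3975 - 208849 = -204874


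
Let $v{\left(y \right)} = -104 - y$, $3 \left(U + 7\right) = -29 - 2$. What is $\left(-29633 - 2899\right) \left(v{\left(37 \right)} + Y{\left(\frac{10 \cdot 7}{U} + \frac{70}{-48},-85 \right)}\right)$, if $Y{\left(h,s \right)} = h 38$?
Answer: $\frac{147969091}{13} \approx 1.1382 \cdot 10^{7}$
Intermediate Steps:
$U = - \frac{52}{3}$ ($U = -7 + \frac{-29 - 2}{3} = -7 + \frac{1}{3} \left(-31\right) = -7 - \frac{31}{3} = - \frac{52}{3} \approx -17.333$)
$Y{\left(h,s \right)} = 38 h$
$\left(-29633 - 2899\right) \left(v{\left(37 \right)} + Y{\left(\frac{10 \cdot 7}{U} + \frac{70}{-48},-85 \right)}\right) = \left(-29633 - 2899\right) \left(\left(-104 - 37\right) + 38 \left(\frac{10 \cdot 7}{- \frac{52}{3}} + \frac{70}{-48}\right)\right) = - 32532 \left(\left(-104 - 37\right) + 38 \left(70 \left(- \frac{3}{52}\right) + 70 \left(- \frac{1}{48}\right)\right)\right) = - 32532 \left(-141 + 38 \left(- \frac{105}{26} - \frac{35}{24}\right)\right) = - 32532 \left(-141 + 38 \left(- \frac{1715}{312}\right)\right) = - 32532 \left(-141 - \frac{32585}{156}\right) = \left(-32532\right) \left(- \frac{54581}{156}\right) = \frac{147969091}{13}$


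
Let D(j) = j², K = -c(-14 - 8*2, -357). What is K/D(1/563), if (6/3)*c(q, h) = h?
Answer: 113157933/2 ≈ 5.6579e+7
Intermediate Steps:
c(q, h) = h/2
K = 357/2 (K = -(-357)/2 = -1*(-357/2) = 357/2 ≈ 178.50)
K/D(1/563) = 357/(2*((1/563)²)) = 357/(2*(1/316969)) = (357/2)*316969 = 113157933/2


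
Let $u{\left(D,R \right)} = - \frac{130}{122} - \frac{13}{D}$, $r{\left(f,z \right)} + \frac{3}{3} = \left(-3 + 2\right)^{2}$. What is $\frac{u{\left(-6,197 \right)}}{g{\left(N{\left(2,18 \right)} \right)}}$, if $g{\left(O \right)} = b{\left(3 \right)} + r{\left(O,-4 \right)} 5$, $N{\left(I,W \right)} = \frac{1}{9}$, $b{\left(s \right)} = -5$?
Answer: $- \frac{403}{1830} \approx -0.22022$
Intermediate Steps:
$r{\left(f,z \right)} = 0$ ($r{\left(f,z \right)} = -1 + \left(-3 + 2\right)^{2} = -1 + \left(-1\right)^{2} = -1 + 1 = 0$)
$N{\left(I,W \right)} = \frac{1}{9}$
$u{\left(D,R \right)} = - \frac{65}{61} - \frac{13}{D}$ ($u{\left(D,R \right)} = \left(-130\right) \frac{1}{122} - \frac{13}{D} = - \frac{65}{61} - \frac{13}{D}$)
$g{\left(O \right)} = -5$ ($g{\left(O \right)} = -5 + 0 \cdot 5 = -5 + 0 = -5$)
$\frac{u{\left(-6,197 \right)}}{g{\left(N{\left(2,18 \right)} \right)}} = \frac{- \frac{65}{61} - \frac{13}{-6}}{-5} = \left(- \frac{65}{61} - - \frac{13}{6}\right) \left(- \frac{1}{5}\right) = \left(- \frac{65}{61} + \frac{13}{6}\right) \left(- \frac{1}{5}\right) = \frac{403}{366} \left(- \frac{1}{5}\right) = - \frac{403}{1830}$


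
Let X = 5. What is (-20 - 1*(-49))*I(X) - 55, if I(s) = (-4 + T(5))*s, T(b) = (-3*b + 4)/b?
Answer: -954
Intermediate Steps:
T(b) = (4 - 3*b)/b
I(s) = -31*s/5 (I(s) = (-4 + (-3 + 4/5))*s = (-4 + (-3 + 4*(⅕)))*s = (-4 + (-3 + ⅘))*s = (-4 - 11/5)*s = -31*s/5)
(-20 - 1*(-49))*I(X) - 55 = (-20 - 1*(-49))*(-31/5*5) - 55 = (-20 + 49)*(-31) - 55 = 29*(-31) - 55 = -899 - 55 = -954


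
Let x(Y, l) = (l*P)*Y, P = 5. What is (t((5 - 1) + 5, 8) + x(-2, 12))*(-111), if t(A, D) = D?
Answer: 12432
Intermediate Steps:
x(Y, l) = 5*Y*l (x(Y, l) = (l*5)*Y = (5*l)*Y = 5*Y*l)
(t((5 - 1) + 5, 8) + x(-2, 12))*(-111) = (8 + 5*(-2)*12)*(-111) = (8 - 120)*(-111) = -112*(-111) = 12432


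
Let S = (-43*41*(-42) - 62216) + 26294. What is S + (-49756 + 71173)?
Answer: 59541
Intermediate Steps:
S = 38124 (S = (-1763*(-42) - 62216) + 26294 = (74046 - 62216) + 26294 = 11830 + 26294 = 38124)
S + (-49756 + 71173) = 38124 + (-49756 + 71173) = 38124 + 21417 = 59541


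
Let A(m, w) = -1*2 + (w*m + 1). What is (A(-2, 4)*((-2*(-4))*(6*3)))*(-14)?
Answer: 18144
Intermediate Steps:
A(m, w) = -1 + m*w (A(m, w) = -2 + (m*w + 1) = -2 + (1 + m*w) = -1 + m*w)
(A(-2, 4)*((-2*(-4))*(6*3)))*(-14) = ((-1 - 2*4)*((-2*(-4))*(6*3)))*(-14) = ((-1 - 8)*(8*18))*(-14) = -9*144*(-14) = -1296*(-14) = 18144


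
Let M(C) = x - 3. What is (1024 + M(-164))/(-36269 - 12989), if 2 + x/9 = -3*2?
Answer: -949/49258 ≈ -0.019266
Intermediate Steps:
x = -72 (x = -18 + 9*(-3*2) = -18 + 9*(-6) = -18 - 54 = -72)
M(C) = -75 (M(C) = -72 - 3 = -75)
(1024 + M(-164))/(-36269 - 12989) = (1024 - 75)/(-36269 - 12989) = 949/(-49258) = 949*(-1/49258) = -949/49258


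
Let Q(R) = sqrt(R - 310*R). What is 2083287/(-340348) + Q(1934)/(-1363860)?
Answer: -2083287/340348 - I*sqrt(597606)/1363860 ≈ -6.121 - 0.00056681*I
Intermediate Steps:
Q(R) = sqrt(309)*sqrt(-R) (Q(R) = sqrt(-309*R) = sqrt(309)*sqrt(-R))
2083287/(-340348) + Q(1934)/(-1363860) = 2083287/(-340348) + (sqrt(309)*sqrt(-1*1934))/(-1363860) = 2083287*(-1/340348) + (sqrt(309)*sqrt(-1934))*(-1/1363860) = -2083287/340348 + (sqrt(309)*(I*sqrt(1934)))*(-1/1363860) = -2083287/340348 + (I*sqrt(597606))*(-1/1363860) = -2083287/340348 - I*sqrt(597606)/1363860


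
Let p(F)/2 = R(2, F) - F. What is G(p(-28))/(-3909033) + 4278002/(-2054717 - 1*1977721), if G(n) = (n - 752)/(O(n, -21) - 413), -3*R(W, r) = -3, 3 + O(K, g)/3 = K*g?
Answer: -5680195286847749/5354142981163542 ≈ -1.0609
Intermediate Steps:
O(K, g) = -9 + 3*K*g (O(K, g) = -9 + 3*(K*g) = -9 + 3*K*g)
R(W, r) = 1 (R(W, r) = -⅓*(-3) = 1)
p(F) = 2 - 2*F (p(F) = 2*(1 - F) = 2 - 2*F)
G(n) = (-752 + n)/(-422 - 63*n) (G(n) = (n - 752)/((-9 + 3*n*(-21)) - 413) = (-752 + n)/((-9 - 63*n) - 413) = (-752 + n)/(-422 - 63*n))
G(p(-28))/(-3909033) + 4278002/(-2054717 - 1*1977721) = ((752 - (2 - 2*(-28)))/(422 + 63*(2 - 2*(-28))))/(-3909033) + 4278002/(-2054717 - 1*1977721) = ((752 - (2 + 56))/(422 + 63*(2 + 56)))*(-1/3909033) + 4278002/(-2054717 - 1977721) = ((752 - 1*58)/(422 + 63*58))*(-1/3909033) + 4278002/(-4032438) = ((752 - 58)/(422 + 3654))*(-1/3909033) + 4278002*(-1/4032438) = (694/4076)*(-1/3909033) - 2139001/2016219 = ((1/4076)*694)*(-1/3909033) - 2139001/2016219 = (347/2038)*(-1/3909033) - 2139001/2016219 = -347/7966609254 - 2139001/2016219 = -5680195286847749/5354142981163542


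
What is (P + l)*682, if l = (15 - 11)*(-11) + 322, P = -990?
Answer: -485584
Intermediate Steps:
l = 278 (l = 4*(-11) + 322 = -44 + 322 = 278)
(P + l)*682 = (-990 + 278)*682 = -712*682 = -485584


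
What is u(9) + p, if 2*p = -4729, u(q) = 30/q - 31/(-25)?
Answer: -353989/150 ≈ -2359.9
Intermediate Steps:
u(q) = 31/25 + 30/q (u(q) = 30/q - 31*(-1/25) = 30/q + 31/25 = 31/25 + 30/q)
p = -4729/2 (p = (½)*(-4729) = -4729/2 ≈ -2364.5)
u(9) + p = (31/25 + 30/9) - 4729/2 = (31/25 + 30*(⅑)) - 4729/2 = (31/25 + 10/3) - 4729/2 = 343/75 - 4729/2 = -353989/150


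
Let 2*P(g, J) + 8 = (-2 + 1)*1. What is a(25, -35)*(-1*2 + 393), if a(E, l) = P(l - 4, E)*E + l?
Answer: -115345/2 ≈ -57673.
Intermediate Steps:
P(g, J) = -9/2 (P(g, J) = -4 + ((-2 + 1)*1)/2 = -4 + (-1*1)/2 = -4 + (1/2)*(-1) = -4 - 1/2 = -9/2)
a(E, l) = l - 9*E/2 (a(E, l) = -9*E/2 + l = l - 9*E/2)
a(25, -35)*(-1*2 + 393) = (-35 - 9/2*25)*(-1*2 + 393) = (-35 - 225/2)*(-2 + 393) = -295/2*391 = -115345/2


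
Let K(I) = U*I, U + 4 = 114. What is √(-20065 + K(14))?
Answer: 5*I*√741 ≈ 136.11*I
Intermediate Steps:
U = 110 (U = -4 + 114 = 110)
K(I) = 110*I
√(-20065 + K(14)) = √(-20065 + 110*14) = √(-20065 + 1540) = √(-18525) = 5*I*√741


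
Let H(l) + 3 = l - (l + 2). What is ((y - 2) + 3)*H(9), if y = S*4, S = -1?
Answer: 15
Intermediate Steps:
H(l) = -5 (H(l) = -3 + (l - (l + 2)) = -3 + (l - (2 + l)) = -3 + (l + (-2 - l)) = -3 - 2 = -5)
y = -4 (y = -1*4 = -4)
((y - 2) + 3)*H(9) = ((-4 - 2) + 3)*(-5) = (-6 + 3)*(-5) = -3*(-5) = 15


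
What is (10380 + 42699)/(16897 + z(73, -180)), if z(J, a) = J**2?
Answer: 53079/22226 ≈ 2.3881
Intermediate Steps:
(10380 + 42699)/(16897 + z(73, -180)) = (10380 + 42699)/(16897 + 73**2) = 53079/(16897 + 5329) = 53079/22226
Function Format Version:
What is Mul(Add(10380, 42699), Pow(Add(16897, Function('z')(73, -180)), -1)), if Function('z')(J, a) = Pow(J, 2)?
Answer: Rational(53079, 22226) ≈ 2.3881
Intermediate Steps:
Mul(Add(10380, 42699), Pow(Add(16897, Function('z')(73, -180)), -1)) = Mul(Add(10380, 42699), Pow(Add(16897, Pow(73, 2)), -1)) = Mul(53079, Pow(Add(16897, 5329), -1)) = Mul(53079, Pow(22226, -1)) = Mul(53079, Rational(1, 22226)) = Rational(53079, 22226)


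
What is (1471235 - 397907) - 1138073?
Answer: -64745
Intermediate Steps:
(1471235 - 397907) - 1138073 = 1073328 - 1138073 = -64745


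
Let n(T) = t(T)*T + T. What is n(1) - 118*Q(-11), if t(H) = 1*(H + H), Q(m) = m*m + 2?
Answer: -14511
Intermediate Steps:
Q(m) = 2 + m² (Q(m) = m² + 2 = 2 + m²)
t(H) = 2*H (t(H) = 1*(2*H) = 2*H)
n(T) = T + 2*T² (n(T) = (2*T)*T + T = 2*T² + T = T + 2*T²)
n(1) - 118*Q(-11) = 1*(1 + 2*1) - 118*(2 + (-11)²) = 1*(1 + 2) - 118*(2 + 121) = 1*3 - 118*123 = 3 - 14514 = -14511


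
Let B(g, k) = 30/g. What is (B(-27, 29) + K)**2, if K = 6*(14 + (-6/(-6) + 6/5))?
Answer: 18696976/2025 ≈ 9233.1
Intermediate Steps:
K = 486/5 (K = 6*(14 + (-6*(-1/6) + 6*(1/5))) = 6*(14 + (1 + 6/5)) = 6*(14 + 11/5) = 6*(81/5) = 486/5 ≈ 97.200)
(B(-27, 29) + K)**2 = (30/(-27) + 486/5)**2 = (30*(-1/27) + 486/5)**2 = (-10/9 + 486/5)**2 = (4324/45)**2 = 18696976/2025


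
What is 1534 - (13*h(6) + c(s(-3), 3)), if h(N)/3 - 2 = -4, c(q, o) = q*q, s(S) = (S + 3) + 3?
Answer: 1603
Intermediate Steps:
s(S) = 6 + S (s(S) = (3 + S) + 3 = 6 + S)
c(q, o) = q**2
h(N) = -6 (h(N) = 6 + 3*(-4) = 6 - 12 = -6)
1534 - (13*h(6) + c(s(-3), 3)) = 1534 - (13*(-6) + (6 - 3)**2) = 1534 - (-78 + 3**2) = 1534 - (-78 + 9) = 1534 - 1*(-69) = 1534 + 69 = 1603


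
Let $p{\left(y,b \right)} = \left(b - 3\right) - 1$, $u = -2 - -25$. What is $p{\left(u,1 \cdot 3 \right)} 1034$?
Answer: $-1034$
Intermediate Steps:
$u = 23$ ($u = -2 + 25 = 23$)
$p{\left(y,b \right)} = -4 + b$ ($p{\left(y,b \right)} = \left(-3 + b\right) - 1 = -4 + b$)
$p{\left(u,1 \cdot 3 \right)} 1034 = \left(-4 + 1 \cdot 3\right) 1034 = \left(-4 + 3\right) 1034 = \left(-1\right) 1034 = -1034$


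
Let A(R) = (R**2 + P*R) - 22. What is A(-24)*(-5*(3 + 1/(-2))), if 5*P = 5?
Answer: -6625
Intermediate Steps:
P = 1 (P = (1/5)*5 = 1)
A(R) = -22 + R + R**2 (A(R) = (R**2 + 1*R) - 22 = (R**2 + R) - 22 = (R + R**2) - 22 = -22 + R + R**2)
A(-24)*(-5*(3 + 1/(-2))) = (-22 - 24 + (-24)**2)*(-5*(3 + 1/(-2))) = (-22 - 24 + 576)*(-5*(3 - 1/2)) = 530*(-5*5/2) = 530*(-25/2) = -6625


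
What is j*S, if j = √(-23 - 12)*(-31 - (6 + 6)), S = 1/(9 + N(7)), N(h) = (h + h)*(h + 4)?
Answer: -43*I*√35/163 ≈ -1.5607*I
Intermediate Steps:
N(h) = 2*h*(4 + h) (N(h) = (2*h)*(4 + h) = 2*h*(4 + h))
S = 1/163 (S = 1/(9 + 2*7*(4 + 7)) = 1/(9 + 2*7*11) = 1/(9 + 154) = 1/163 ≈ 0.0061350)
j = -43*I*√35 (j = √(-35)*(-31 - 1*12) = (I*√35)*(-31 - 12) = (I*√35)*(-43) = -43*I*√35 ≈ -254.39*I)
j*S = -43*I*√35*(1/163) = -43*I*√35/163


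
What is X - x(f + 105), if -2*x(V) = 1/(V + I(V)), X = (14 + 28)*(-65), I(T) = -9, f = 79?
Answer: -955499/350 ≈ -2730.0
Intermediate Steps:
X = -2730 (X = 42*(-65) = -2730)
x(V) = -1/(2*(-9 + V)) (x(V) = -1/(2*(V - 9)) = -1/(2*(-9 + V)))
X - x(f + 105) = -2730 - (-1)/(-18 + 2*(79 + 105)) = -2730 - (-1)/(-18 + 2*184) = -2730 - (-1)/(-18 + 368) = -2730 - (-1)/350 = -2730 - 1*(-1/350) = -2730 + 1/350 = -955499/350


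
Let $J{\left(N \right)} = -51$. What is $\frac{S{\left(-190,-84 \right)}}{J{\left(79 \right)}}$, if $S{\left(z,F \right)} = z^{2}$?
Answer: $- \frac{36100}{51} \approx -707.84$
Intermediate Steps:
$\frac{S{\left(-190,-84 \right)}}{J{\left(79 \right)}} = \frac{\left(-190\right)^{2}}{-51} = 36100 \left(- \frac{1}{51}\right) = - \frac{36100}{51}$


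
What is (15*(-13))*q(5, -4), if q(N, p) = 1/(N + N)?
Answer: -39/2 ≈ -19.500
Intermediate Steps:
q(N, p) = 1/(2*N)
(15*(-13))*q(5, -4) = (15*(-13))*((½)/5) = -195/(2*5) = -195*⅒ = -39/2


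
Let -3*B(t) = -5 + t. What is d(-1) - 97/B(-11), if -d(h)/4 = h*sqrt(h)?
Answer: -291/16 + 4*I ≈ -18.188 + 4.0*I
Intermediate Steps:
B(t) = 5/3 - t/3 (B(t) = -(-5 + t)/3 = 5/3 - t/3)
d(h) = -4*h**(3/2) (d(h) = -4*h*sqrt(h) = -4*h**(3/2))
d(-1) - 97/B(-11) = -(-4)*I - 97/(5/3 - 1/3*(-11)) = -(-4)*I - 97/(5/3 + 11/3) = 4*I - 97/16/3 = 4*I - 97*3/16 = 4*I - 291/16 = -291/16 + 4*I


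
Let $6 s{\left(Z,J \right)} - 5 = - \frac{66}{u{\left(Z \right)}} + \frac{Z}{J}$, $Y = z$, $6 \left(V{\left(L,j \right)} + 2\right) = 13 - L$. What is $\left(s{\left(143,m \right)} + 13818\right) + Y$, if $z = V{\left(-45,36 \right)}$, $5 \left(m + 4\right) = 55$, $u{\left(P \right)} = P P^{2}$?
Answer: $\frac{77206508215}{5582577} \approx 13830.0$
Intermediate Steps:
$u{\left(P \right)} = P^{3}$
$m = 7$ ($m = -4 + \frac{1}{5} \cdot 55 = -4 + 11 = 7$)
$V{\left(L,j \right)} = \frac{1}{6} - \frac{L}{6}$ ($V{\left(L,j \right)} = -2 + \frac{13 - L}{6} = -2 - \left(- \frac{13}{6} + \frac{L}{6}\right) = \frac{1}{6} - \frac{L}{6}$)
$z = \frac{23}{3}$ ($z = \frac{1}{6} - - \frac{15}{2} = \frac{1}{6} + \frac{15}{2} = \frac{23}{3} \approx 7.6667$)
$Y = \frac{23}{3} \approx 7.6667$
$s{\left(Z,J \right)} = \frac{5}{6} - \frac{11}{Z^{3}} + \frac{Z}{6 J}$ ($s{\left(Z,J \right)} = \frac{5}{6} + \frac{- \frac{66}{Z^{3}} + \frac{Z}{J}}{6} = \frac{5}{6} - \left(\frac{11}{Z^{3}} - \frac{Z}{6 J}\right) = \frac{5}{6} - \frac{11}{Z^{3}} + \frac{Z}{6 J}$)
$\left(s{\left(143,m \right)} + 13818\right) + Y = \left(\left(\frac{5}{6} - \frac{11}{2924207} + \frac{1}{6} \cdot 143 \cdot \frac{1}{7}\right) + 13818\right) + \frac{23}{3} = \left(\left(\frac{5}{6} - \frac{1}{265837} + \frac{1}{6} \cdot 143 \cdot \frac{1}{7}\right) + 13818\right) + \frac{23}{3} = \left(\left(\frac{5}{6} - \frac{1}{265837} + \frac{143}{42}\right) + 13818\right) + \frac{23}{3} = \left(\frac{23659472}{5582577} + 13818\right) + \frac{23}{3} = \frac{77163708458}{5582577} + \frac{23}{3} = \frac{77206508215}{5582577}$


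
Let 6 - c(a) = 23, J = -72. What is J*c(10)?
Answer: 1224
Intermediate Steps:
c(a) = -17 (c(a) = 6 - 1*23 = 6 - 23 = -17)
J*c(10) = -72*(-17) = 1224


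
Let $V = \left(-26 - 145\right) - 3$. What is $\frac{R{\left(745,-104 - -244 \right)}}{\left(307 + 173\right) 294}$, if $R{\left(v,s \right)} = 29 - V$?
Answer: $\frac{29}{20160} \approx 0.0014385$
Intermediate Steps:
$V = -174$ ($V = -171 - 3 = -174$)
$R{\left(v,s \right)} = 203$ ($R{\left(v,s \right)} = 29 - -174 = 29 + 174 = 203$)
$\frac{R{\left(745,-104 - -244 \right)}}{\left(307 + 173\right) 294} = \frac{203}{\left(307 + 173\right) 294} = \frac{203}{480 \cdot 294} = \frac{203}{141120} = 203 \cdot \frac{1}{141120} = \frac{29}{20160}$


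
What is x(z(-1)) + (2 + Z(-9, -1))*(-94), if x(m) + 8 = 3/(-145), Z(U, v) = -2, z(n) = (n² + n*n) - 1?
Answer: -1163/145 ≈ -8.0207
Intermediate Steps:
z(n) = -1 + 2*n² (z(n) = (n² + n²) - 1 = 2*n² - 1 = -1 + 2*n²)
x(m) = -1163/145 (x(m) = -8 + 3/(-145) = -8 + 3*(-1/145) = -8 - 3/145 = -1163/145)
x(z(-1)) + (2 + Z(-9, -1))*(-94) = -1163/145 + (2 - 2)*(-94) = -1163/145 + 0*(-94) = -1163/145 + 0 = -1163/145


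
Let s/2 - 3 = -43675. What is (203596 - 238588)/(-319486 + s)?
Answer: 5832/67805 ≈ 0.086011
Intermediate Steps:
s = -87344 (s = 6 + 2*(-43675) = 6 - 87350 = -87344)
(203596 - 238588)/(-319486 + s) = (203596 - 238588)/(-319486 - 87344) = -34992/(-406830) = -34992*(-1/406830) = 5832/67805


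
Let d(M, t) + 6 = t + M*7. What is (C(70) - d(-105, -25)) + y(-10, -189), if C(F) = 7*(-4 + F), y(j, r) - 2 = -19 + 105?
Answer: 1316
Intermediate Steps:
y(j, r) = 88 (y(j, r) = 2 + (-19 + 105) = 2 + 86 = 88)
C(F) = -28 + 7*F
d(M, t) = -6 + t + 7*M (d(M, t) = -6 + (t + M*7) = -6 + (t + 7*M) = -6 + t + 7*M)
(C(70) - d(-105, -25)) + y(-10, -189) = ((-28 + 7*70) - (-6 - 25 + 7*(-105))) + 88 = ((-28 + 490) - (-6 - 25 - 735)) + 88 = (462 - 1*(-766)) + 88 = (462 + 766) + 88 = 1228 + 88 = 1316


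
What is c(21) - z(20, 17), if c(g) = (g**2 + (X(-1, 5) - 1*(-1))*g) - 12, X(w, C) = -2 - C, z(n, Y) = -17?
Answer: 320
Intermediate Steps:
c(g) = -12 + g**2 - 6*g (c(g) = (g**2 + ((-2 - 1*5) - 1*(-1))*g) - 12 = (g**2 + ((-2 - 5) + 1)*g) - 12 = (g**2 + (-7 + 1)*g) - 12 = (g**2 - 6*g) - 12 = -12 + g**2 - 6*g)
c(21) - z(20, 17) = (-12 + 21**2 - 6*21) - 1*(-17) = (-12 + 441 - 126) + 17 = 303 + 17 = 320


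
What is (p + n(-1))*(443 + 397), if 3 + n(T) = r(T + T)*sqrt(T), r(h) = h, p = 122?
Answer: 99960 - 1680*I ≈ 99960.0 - 1680.0*I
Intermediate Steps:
n(T) = -3 + 2*T**(3/2) (n(T) = -3 + (T + T)*sqrt(T) = -3 + (2*T)*sqrt(T) = -3 + 2*T**(3/2))
(p + n(-1))*(443 + 397) = (122 + (-3 + 2*(-1)**(3/2)))*(443 + 397) = (122 + (-3 + 2*(-I)))*840 = (122 + (-3 - 2*I))*840 = (119 - 2*I)*840 = 99960 - 1680*I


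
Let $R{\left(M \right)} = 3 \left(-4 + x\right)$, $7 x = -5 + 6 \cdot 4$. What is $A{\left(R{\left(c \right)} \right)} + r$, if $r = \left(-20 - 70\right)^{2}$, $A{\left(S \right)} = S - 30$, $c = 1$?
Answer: $\frac{56463}{7} \approx 8066.1$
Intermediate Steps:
$x = \frac{19}{7}$ ($x = \frac{-5 + 6 \cdot 4}{7} = \frac{-5 + 24}{7} = \frac{1}{7} \cdot 19 = \frac{19}{7} \approx 2.7143$)
$R{\left(M \right)} = - \frac{27}{7}$ ($R{\left(M \right)} = 3 \left(-4 + \frac{19}{7}\right) = 3 \left(- \frac{9}{7}\right) = - \frac{27}{7}$)
$A{\left(S \right)} = -30 + S$
$r = 8100$ ($r = \left(-90\right)^{2} = 8100$)
$A{\left(R{\left(c \right)} \right)} + r = \left(-30 - \frac{27}{7}\right) + 8100 = - \frac{237}{7} + 8100 = \frac{56463}{7}$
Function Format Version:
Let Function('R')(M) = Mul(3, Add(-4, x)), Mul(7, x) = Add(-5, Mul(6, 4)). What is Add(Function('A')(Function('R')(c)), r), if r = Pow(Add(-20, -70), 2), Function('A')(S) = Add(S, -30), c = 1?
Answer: Rational(56463, 7) ≈ 8066.1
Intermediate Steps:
x = Rational(19, 7) (x = Mul(Rational(1, 7), Add(-5, Mul(6, 4))) = Mul(Rational(1, 7), Add(-5, 24)) = Mul(Rational(1, 7), 19) = Rational(19, 7) ≈ 2.7143)
Function('R')(M) = Rational(-27, 7) (Function('R')(M) = Mul(3, Add(-4, Rational(19, 7))) = Mul(3, Rational(-9, 7)) = Rational(-27, 7))
Function('A')(S) = Add(-30, S)
r = 8100 (r = Pow(-90, 2) = 8100)
Add(Function('A')(Function('R')(c)), r) = Add(Add(-30, Rational(-27, 7)), 8100) = Add(Rational(-237, 7), 8100) = Rational(56463, 7)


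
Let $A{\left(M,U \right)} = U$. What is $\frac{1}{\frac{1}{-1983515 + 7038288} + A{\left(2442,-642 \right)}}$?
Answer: $- \frac{5054773}{3245164265} \approx -0.0015576$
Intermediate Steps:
$\frac{1}{\frac{1}{-1983515 + 7038288} + A{\left(2442,-642 \right)}} = \frac{1}{\frac{1}{-1983515 + 7038288} - 642} = \frac{1}{\frac{1}{5054773} - 642} = \frac{1}{- \frac{3245164265}{5054773}} = - \frac{5054773}{3245164265}$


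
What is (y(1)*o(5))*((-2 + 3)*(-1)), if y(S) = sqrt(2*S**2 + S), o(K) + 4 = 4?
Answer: 0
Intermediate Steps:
o(K) = 0 (o(K) = -4 + 4 = 0)
y(S) = sqrt(S + 2*S**2)
(y(1)*o(5))*((-2 + 3)*(-1)) = (sqrt(1*(1 + 2*1))*0)*((-2 + 3)*(-1)) = (sqrt(1*(1 + 2))*0)*(1*(-1)) = (sqrt(1*3)*0)*(-1) = (sqrt(3)*0)*(-1) = 0*(-1) = 0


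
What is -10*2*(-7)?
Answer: 140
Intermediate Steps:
-10*2*(-7) = -20*(-7) = 140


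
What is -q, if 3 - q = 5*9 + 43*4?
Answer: 214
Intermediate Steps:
q = -214 (q = 3 - (5*9 + 43*4) = 3 - (45 + 172) = 3 - 1*217 = 3 - 217 = -214)
-q = -1*(-214) = 214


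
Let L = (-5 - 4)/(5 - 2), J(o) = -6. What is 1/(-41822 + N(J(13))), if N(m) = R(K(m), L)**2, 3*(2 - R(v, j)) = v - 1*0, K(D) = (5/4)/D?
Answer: -5184/216783047 ≈ -2.3913e-5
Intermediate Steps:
K(D) = 5/(4*D) (K(D) = (5*(1/4))/D = 5/(4*D))
L = -3 (L = -9/3 = -9*1/3 = -3)
R(v, j) = 2 - v/3 (R(v, j) = 2 - (v - 1*0)/3 = 2 - (v + 0)/3 = 2 - v/3)
N(m) = (2 - 5/(12*m))**2
1/(-41822 + N(J(13))) = 1/(-41822 + (1/144)*(-5 + 24*(-6))**2/(-6)**2) = 1/(-41822 + (1/144)*(1/36)*(-5 - 144)**2) = 1/(-41822 + (1/144)*(1/36)*(-149)**2) = 1/(-41822 + (1/144)*(1/36)*22201) = 1/(-41822 + 22201/5184) = 1/(-216783047/5184) = -5184/216783047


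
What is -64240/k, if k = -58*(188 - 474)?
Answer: -1460/377 ≈ -3.8727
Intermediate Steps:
k = 16588 (k = -58*(-286) = 16588)
-64240/k = -64240/16588 = -64240*1/16588 = -1460/377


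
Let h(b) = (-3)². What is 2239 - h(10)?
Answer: 2230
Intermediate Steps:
h(b) = 9
2239 - h(10) = 2239 - 1*9 = 2239 - 9 = 2230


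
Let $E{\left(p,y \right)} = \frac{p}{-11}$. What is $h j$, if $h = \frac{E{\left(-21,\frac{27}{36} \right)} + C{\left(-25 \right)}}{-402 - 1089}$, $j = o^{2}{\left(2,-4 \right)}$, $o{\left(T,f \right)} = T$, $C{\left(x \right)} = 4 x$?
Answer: $\frac{4316}{16401} \approx 0.26315$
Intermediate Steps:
$j = 4$ ($j = 2^{2} = 4$)
$E{\left(p,y \right)} = - \frac{p}{11}$ ($E{\left(p,y \right)} = p \left(- \frac{1}{11}\right) = - \frac{p}{11}$)
$h = \frac{1079}{16401}$ ($h = \frac{\left(- \frac{1}{11}\right) \left(-21\right) + 4 \left(-25\right)}{-402 - 1089} = \frac{\frac{21}{11} - 100}{-1491} = \left(- \frac{1079}{11}\right) \left(- \frac{1}{1491}\right) = \frac{1079}{16401} \approx 0.065789$)
$h j = \frac{1079}{16401} \cdot 4 = \frac{4316}{16401}$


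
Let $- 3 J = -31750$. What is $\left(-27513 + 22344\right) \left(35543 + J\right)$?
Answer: $-238427017$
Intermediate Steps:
$J = \frac{31750}{3}$ ($J = \left(- \frac{1}{3}\right) \left(-31750\right) = \frac{31750}{3} \approx 10583.0$)
$\left(-27513 + 22344\right) \left(35543 + J\right) = \left(-27513 + 22344\right) \left(35543 + \frac{31750}{3}\right) = \left(-5169\right) \frac{138379}{3} = -238427017$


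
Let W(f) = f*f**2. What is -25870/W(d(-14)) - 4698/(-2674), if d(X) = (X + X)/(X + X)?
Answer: -34585841/1337 ≈ -25868.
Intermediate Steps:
d(X) = 1 (d(X) = (2*X)/((2*X)) = (2*X)*(1/(2*X)) = 1)
W(f) = f**3
-25870/W(d(-14)) - 4698/(-2674) = -25870/(1**3) - 4698/(-2674) = -25870/1 - 4698*(-1/2674) = -25870*1 + 2349/1337 = -25870 + 2349/1337 = -34585841/1337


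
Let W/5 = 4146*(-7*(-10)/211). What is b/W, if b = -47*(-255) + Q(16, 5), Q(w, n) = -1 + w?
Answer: 8440/4837 ≈ 1.7449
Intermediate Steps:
b = 12000 (b = -47*(-255) + (-1 + 16) = 11985 + 15 = 12000)
W = 1451100/211 (W = 5*(4146*(-7*(-10)/211)) = 5*(4146*(70*(1/211))) = 5*(4146*(70/211)) = 5*(290220/211) = 1451100/211 ≈ 6877.3)
b/W = 12000/(1451100/211) = 12000*(211/1451100) = 8440/4837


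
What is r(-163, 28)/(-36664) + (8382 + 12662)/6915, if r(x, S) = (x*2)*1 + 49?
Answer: 773472671/253531560 ≈ 3.0508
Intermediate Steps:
r(x, S) = 49 + 2*x (r(x, S) = (2*x)*1 + 49 = 2*x + 49 = 49 + 2*x)
r(-163, 28)/(-36664) + (8382 + 12662)/6915 = (49 + 2*(-163))/(-36664) + (8382 + 12662)/6915 = (49 - 326)*(-1/36664) + 21044*(1/6915) = -277*(-1/36664) + 21044/6915 = 277/36664 + 21044/6915 = 773472671/253531560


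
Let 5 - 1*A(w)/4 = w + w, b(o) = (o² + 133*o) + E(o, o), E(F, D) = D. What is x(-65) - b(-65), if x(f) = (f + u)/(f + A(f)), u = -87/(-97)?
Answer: 206640157/46075 ≈ 4484.9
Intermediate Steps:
u = 87/97 (u = -87*(-1/97) = 87/97 ≈ 0.89691)
b(o) = o² + 134*o (b(o) = (o² + 133*o) + o = o² + 134*o)
A(w) = 20 - 8*w (A(w) = 20 - 4*(w + w) = 20 - 8*w)
x(f) = (87/97 + f)/(20 - 7*f) (x(f) = (f + 87/97)/(f + (20 - 8*f)) = (87/97 + f)/(20 - 7*f))
x(-65) - b(-65) = (-87 - 97*(-65))/(97*(-20 + 7*(-65))) - (-65)*(134 - 65) = (-87 + 6305)/(97*(-20 - 455)) - (-65)*69 = (1/97)*6218/(-475) - 1*(-4485) = (1/97)*(-1/475)*6218 + 4485 = -6218/46075 + 4485 = 206640157/46075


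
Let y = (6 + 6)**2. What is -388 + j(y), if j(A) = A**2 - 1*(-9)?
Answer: 20357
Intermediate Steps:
y = 144 (y = 12**2 = 144)
j(A) = 9 + A**2 (j(A) = A**2 + 9 = 9 + A**2)
-388 + j(y) = -388 + (9 + 144**2) = -388 + (9 + 20736) = -388 + 20745 = 20357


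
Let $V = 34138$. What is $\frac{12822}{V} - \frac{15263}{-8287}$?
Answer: $\frac{313652104}{141450803} \approx 2.2174$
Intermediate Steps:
$\frac{12822}{V} - \frac{15263}{-8287} = \frac{12822}{34138} - \frac{15263}{-8287} = 12822 \cdot \frac{1}{34138} - - \frac{15263}{8287} = \frac{6411}{17069} + \frac{15263}{8287} = \frac{313652104}{141450803}$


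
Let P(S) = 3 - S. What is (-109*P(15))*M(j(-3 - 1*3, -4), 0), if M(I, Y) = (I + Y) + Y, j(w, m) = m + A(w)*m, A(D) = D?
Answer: 26160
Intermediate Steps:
j(w, m) = m + m*w (j(w, m) = m + w*m = m + m*w)
M(I, Y) = I + 2*Y
(-109*P(15))*M(j(-3 - 1*3, -4), 0) = (-109*(3 - 1*15))*(-4*(1 + (-3 - 1*3)) + 2*0) = (-109*(3 - 15))*(-4*(1 + (-3 - 3)) + 0) = (-109*(-12))*(-4*(1 - 6) + 0) = 1308*(-4*(-5) + 0) = 1308*(20 + 0) = 1308*20 = 26160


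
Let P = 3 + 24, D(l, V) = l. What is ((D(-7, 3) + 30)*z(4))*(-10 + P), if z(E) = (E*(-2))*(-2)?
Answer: 6256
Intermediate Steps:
P = 27
z(E) = 4*E (z(E) = -2*E*(-2) = 4*E)
((D(-7, 3) + 30)*z(4))*(-10 + P) = ((-7 + 30)*(4*4))*(-10 + 27) = (23*16)*17 = 368*17 = 6256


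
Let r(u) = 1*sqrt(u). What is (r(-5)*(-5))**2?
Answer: -125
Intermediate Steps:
r(u) = sqrt(u)
(r(-5)*(-5))**2 = (sqrt(-5)*(-5))**2 = ((I*sqrt(5))*(-5))**2 = (-5*I*sqrt(5))**2 = -125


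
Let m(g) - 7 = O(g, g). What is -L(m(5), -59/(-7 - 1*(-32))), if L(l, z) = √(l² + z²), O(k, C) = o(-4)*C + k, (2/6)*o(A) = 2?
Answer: -√1105981/25 ≈ -42.066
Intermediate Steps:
o(A) = 6 (o(A) = 3*2 = 6)
O(k, C) = k + 6*C (O(k, C) = 6*C + k = k + 6*C)
m(g) = 7 + 7*g (m(g) = 7 + (g + 6*g) = 7 + 7*g)
-L(m(5), -59/(-7 - 1*(-32))) = -√((7 + 7*5)² + (-59/(-7 - 1*(-32)))²) = -√((7 + 35)² + (-59/(-7 + 32))²) = -√(42² + (-59/25)²) = -√(1764 + (-59*1/25)²) = -√(1764 + (-59/25)²) = -√(1764 + 3481/625) = -√(1105981/625) = -√1105981/25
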